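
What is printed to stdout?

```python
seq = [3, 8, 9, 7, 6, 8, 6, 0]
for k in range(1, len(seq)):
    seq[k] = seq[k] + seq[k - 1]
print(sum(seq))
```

229

k=1: seq[1] = 8+3 = 11 → [3, 11, 9, 7, 6, 8, 6, 0]
k=2: seq[2] = 9+11 = 20 → [3, 11, 20, 7, 6, 8, 6, 0]
k=3: seq[3] = 7+20 = 27 → [3, 11, 20, 27, 6, 8, 6, 0]
k=4: seq[4] = 6+27 = 33 → [3, 11, 20, 27, 33, 8, 6, 0]
k=5: seq[5] = 8+33 = 41 → [3, 11, 20, 27, 33, 41, 6, 0]
k=6: seq[6] = 6+41 = 47 → [3, 11, 20, 27, 33, 41, 47, 0]
k=7: seq[7] = 0+47 = 47 → [3, 11, 20, 27, 33, 41, 47, 47]
sum = 229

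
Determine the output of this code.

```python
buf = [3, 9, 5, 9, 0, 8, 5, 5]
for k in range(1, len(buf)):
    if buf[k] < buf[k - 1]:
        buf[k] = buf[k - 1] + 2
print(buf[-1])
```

k=1: 9>=3, unchanged → [3, 9, 5, 9, 0, 8, 5, 5]
k=2: 5<9, buf[2] = 9+2 = 11 → [3, 9, 11, 9, 0, 8, 5, 5]
k=3: 9<11, buf[3] = 11+2 = 13 → [3, 9, 11, 13, 0, 8, 5, 5]
k=4: 0<13, buf[4] = 13+2 = 15 → [3, 9, 11, 13, 15, 8, 5, 5]
k=5: 8<15, buf[5] = 15+2 = 17 → [3, 9, 11, 13, 15, 17, 5, 5]
k=6: 5<17, buf[6] = 17+2 = 19 → [3, 9, 11, 13, 15, 17, 19, 5]
k=7: 5<19, buf[7] = 19+2 = 21 → [3, 9, 11, 13, 15, 17, 19, 21]

21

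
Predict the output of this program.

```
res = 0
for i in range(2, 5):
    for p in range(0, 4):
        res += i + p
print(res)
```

i=2,p=0: res = 0+2 = 2
i=2,p=1: res = 2+3 = 5
i=2,p=2: res = 5+4 = 9
i=2,p=3: res = 9+5 = 14
i=3,p=0: res = 14+3 = 17
i=3,p=1: res = 17+4 = 21
i=3,p=2: res = 21+5 = 26
i=3,p=3: res = 26+6 = 32
i=4,p=0: res = 32+4 = 36
i=4,p=1: res = 36+5 = 41
i=4,p=2: res = 41+6 = 47
i=4,p=3: res = 47+7 = 54

54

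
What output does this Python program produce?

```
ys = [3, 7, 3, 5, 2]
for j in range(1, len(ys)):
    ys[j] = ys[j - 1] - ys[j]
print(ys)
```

[3, -4, -7, -12, -14]

j=1: ys[1] = 3-7 = -4 → [3, -4, 3, 5, 2]
j=2: ys[2] = (-4)-3 = -7 → [3, -4, -7, 5, 2]
j=3: ys[3] = (-7)-5 = -12 → [3, -4, -7, -12, 2]
j=4: ys[4] = (-12)-2 = -14 → [3, -4, -7, -12, -14]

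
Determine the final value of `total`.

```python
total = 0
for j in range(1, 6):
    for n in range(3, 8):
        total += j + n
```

j=1,n=3: total = 0+4 = 4
j=1,n=4: total = 4+5 = 9
j=1,n=5: total = 9+6 = 15
j=1,n=6: total = 15+7 = 22
j=1,n=7: total = 22+8 = 30
j=2,n=3: total = 30+5 = 35
j=2,n=4: total = 35+6 = 41
j=2,n=5: total = 41+7 = 48
j=2,n=6: total = 48+8 = 56
j=2,n=7: total = 56+9 = 65
j=3,n=3: total = 65+6 = 71
j=3,n=4: total = 71+7 = 78
j=3,n=5: total = 78+8 = 86
j=3,n=6: total = 86+9 = 95
j=3,n=7: total = 95+10 = 105
j=4,n=3: total = 105+7 = 112
j=4,n=4: total = 112+8 = 120
j=4,n=5: total = 120+9 = 129
j=4,n=6: total = 129+10 = 139
j=4,n=7: total = 139+11 = 150
j=5,n=3: total = 150+8 = 158
j=5,n=4: total = 158+9 = 167
j=5,n=5: total = 167+10 = 177
j=5,n=6: total = 177+11 = 188
j=5,n=7: total = 188+12 = 200

200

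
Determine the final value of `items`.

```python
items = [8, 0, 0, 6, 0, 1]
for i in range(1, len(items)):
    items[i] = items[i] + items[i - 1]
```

[8, 8, 8, 14, 14, 15]

i=1: items[1] = 0+8 = 8 → [8, 8, 0, 6, 0, 1]
i=2: items[2] = 0+8 = 8 → [8, 8, 8, 6, 0, 1]
i=3: items[3] = 6+8 = 14 → [8, 8, 8, 14, 0, 1]
i=4: items[4] = 0+14 = 14 → [8, 8, 8, 14, 14, 1]
i=5: items[5] = 1+14 = 15 → [8, 8, 8, 14, 14, 15]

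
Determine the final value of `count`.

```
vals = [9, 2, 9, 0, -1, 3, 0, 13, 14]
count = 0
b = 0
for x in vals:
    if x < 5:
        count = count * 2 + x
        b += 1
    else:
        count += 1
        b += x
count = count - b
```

x=9: not <5, count = 0+1 = 1; b=9
x=2: <5, count = 1*2+2 = 4; b=10
x=9: not <5, count = 4+1 = 5; b=19
x=0: <5, count = 5*2+0 = 10; b=20
x=-1: <5, count = 10*2+(-1) = 19; b=21
x=3: <5, count = 19*2+3 = 41; b=22
x=0: <5, count = 41*2+0 = 82; b=23
x=13: not <5, count = 82+1 = 83; b=36
x=14: not <5, count = 83+1 = 84; b=50
count-b = 84-50 = 34

34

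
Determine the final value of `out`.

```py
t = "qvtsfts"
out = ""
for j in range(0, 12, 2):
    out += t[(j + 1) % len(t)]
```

'vstqtf'

j=0: add t[1]='v' → 'v'
j=2: add t[3]='s' → 'vs'
j=4: add t[5]='t' → 'vst'
j=6: add t[0]='q' → 'vstq'
j=8: add t[2]='t' → 'vstqt'
j=10: add t[4]='f' → 'vstqtf'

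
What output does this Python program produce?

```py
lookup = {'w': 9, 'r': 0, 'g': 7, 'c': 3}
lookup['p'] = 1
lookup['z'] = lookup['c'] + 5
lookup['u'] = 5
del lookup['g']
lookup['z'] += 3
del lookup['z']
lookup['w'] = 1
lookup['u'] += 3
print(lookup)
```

{'w': 1, 'r': 0, 'c': 3, 'p': 1, 'u': 8}

lookup['p'] = 1 → {'w': 9, 'r': 0, 'g': 7, 'c': 3, 'p': 1}
lookup['z'] = lookup['c']+5 = 8 → {'w': 9, 'r': 0, 'g': 7, 'c': 3, 'p': 1, 'z': 8}
lookup['u'] = 5 → {'w': 9, 'r': 0, 'g': 7, 'c': 3, 'p': 1, 'z': 8, 'u': 5}
del 'g' → {'w': 9, 'r': 0, 'c': 3, 'p': 1, 'z': 8, 'u': 5}
lookup['z'] = 8+3 = 11 → {'w': 9, 'r': 0, 'c': 3, 'p': 1, 'z': 11, 'u': 5}
del 'z' → {'w': 9, 'r': 0, 'c': 3, 'p': 1, 'u': 5}
lookup['w'] = 1 → {'w': 1, 'r': 0, 'c': 3, 'p': 1, 'u': 5}
lookup['u'] = 5+3 = 8 → {'w': 1, 'r': 0, 'c': 3, 'p': 1, 'u': 8}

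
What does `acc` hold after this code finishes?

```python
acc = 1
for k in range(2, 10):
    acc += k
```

45

k=2: acc = 1+2 = 3
k=3: acc = 3+3 = 6
k=4: acc = 6+4 = 10
k=5: acc = 10+5 = 15
k=6: acc = 15+6 = 21
k=7: acc = 21+7 = 28
k=8: acc = 28+8 = 36
k=9: acc = 36+9 = 45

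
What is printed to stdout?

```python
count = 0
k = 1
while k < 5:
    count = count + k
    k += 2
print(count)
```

k=1: count = 0+1 = 1
k=3: count = 1+3 = 4

4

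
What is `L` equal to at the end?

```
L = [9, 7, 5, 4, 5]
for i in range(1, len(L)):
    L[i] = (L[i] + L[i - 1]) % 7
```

[9, 2, 0, 4, 2]

i=1: L[1] = (7+9)%7 = 2 → [9, 2, 5, 4, 5]
i=2: L[2] = (5+2)%7 = 0 → [9, 2, 0, 4, 5]
i=3: L[3] = (4+0)%7 = 4 → [9, 2, 0, 4, 5]
i=4: L[4] = (5+4)%7 = 2 → [9, 2, 0, 4, 2]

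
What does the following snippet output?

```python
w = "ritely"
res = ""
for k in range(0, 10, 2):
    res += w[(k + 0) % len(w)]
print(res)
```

rtlrt

k=0: add w[0]='r' → 'r'
k=2: add w[2]='t' → 'rt'
k=4: add w[4]='l' → 'rtl'
k=6: add w[0]='r' → 'rtlr'
k=8: add w[2]='t' → 'rtlrt'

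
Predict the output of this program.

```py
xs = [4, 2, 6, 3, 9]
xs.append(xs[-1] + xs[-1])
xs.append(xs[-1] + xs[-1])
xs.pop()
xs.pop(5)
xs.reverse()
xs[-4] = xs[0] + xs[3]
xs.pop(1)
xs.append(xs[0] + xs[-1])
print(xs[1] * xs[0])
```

append xs[-1]+xs[-1] = 9+9 = 18 → [4, 2, 6, 3, 9, 18]
append xs[-1]+xs[-1] = 18+18 = 36 → [4, 2, 6, 3, 9, 18, 36]
pop() removes 36 → [4, 2, 6, 3, 9, 18]
pop(5) removes 18 → [4, 2, 6, 3, 9]
reverse → [9, 3, 6, 2, 4]
xs[-4] = xs[0]+xs[3] = 9+2 = 11 → [9, 11, 6, 2, 4]
pop(1) removes 11 → [9, 6, 2, 4]
append xs[0]+xs[-1] = 9+4 = 13 → [9, 6, 2, 4, 13]
xs[1]*xs[0] = 6*9 = 54

54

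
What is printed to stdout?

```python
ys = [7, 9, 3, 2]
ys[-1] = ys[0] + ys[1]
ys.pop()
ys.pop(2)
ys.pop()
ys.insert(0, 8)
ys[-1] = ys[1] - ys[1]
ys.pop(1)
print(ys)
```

[8]

ys[-1] = ys[0]+ys[1] = 7+9 = 16 → [7, 9, 3, 16]
pop() removes 16 → [7, 9, 3]
pop(2) removes 3 → [7, 9]
pop() removes 9 → [7]
insert 8 at 0 → [8, 7]
ys[-1] = ys[1]-ys[1] = 7-7 = 0 → [8, 0]
pop(1) removes 0 → [8]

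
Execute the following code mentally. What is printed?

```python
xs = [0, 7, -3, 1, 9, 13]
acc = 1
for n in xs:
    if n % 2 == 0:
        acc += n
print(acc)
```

n=0: even, acc = 1+0 = 1
n=7: not even
n=-3: not even
n=1: not even
n=9: not even
n=13: not even

1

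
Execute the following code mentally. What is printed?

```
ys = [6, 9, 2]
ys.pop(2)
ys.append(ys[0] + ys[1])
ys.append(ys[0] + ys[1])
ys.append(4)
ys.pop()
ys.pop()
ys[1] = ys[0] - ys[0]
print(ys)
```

pop(2) removes 2 → [6, 9]
append ys[0]+ys[1] = 6+9 = 15 → [6, 9, 15]
append ys[0]+ys[1] = 6+9 = 15 → [6, 9, 15, 15]
append 4 → [6, 9, 15, 15, 4]
pop() removes 4 → [6, 9, 15, 15]
pop() removes 15 → [6, 9, 15]
ys[1] = ys[0]-ys[0] = 6-6 = 0 → [6, 0, 15]

[6, 0, 15]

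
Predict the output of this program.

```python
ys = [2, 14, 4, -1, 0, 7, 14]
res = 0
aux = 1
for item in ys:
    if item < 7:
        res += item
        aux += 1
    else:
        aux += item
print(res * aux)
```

item=2: <7, res = 0+2 = 2; aux=2
item=14: not <7; aux=16
item=4: <7, res = 2+4 = 6; aux=17
item=-1: <7, res = 6+(-1) = 5; aux=18
item=0: <7, res = 5+0 = 5; aux=19
item=7: not <7; aux=26
item=14: not <7; aux=40
res*aux = 5*40 = 200

200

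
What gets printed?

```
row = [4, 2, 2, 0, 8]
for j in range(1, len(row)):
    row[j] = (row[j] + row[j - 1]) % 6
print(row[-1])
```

j=1: row[1] = (2+4)%6 = 0 → [4, 0, 2, 0, 8]
j=2: row[2] = (2+0)%6 = 2 → [4, 0, 2, 0, 8]
j=3: row[3] = (0+2)%6 = 2 → [4, 0, 2, 2, 8]
j=4: row[4] = (8+2)%6 = 4 → [4, 0, 2, 2, 4]

4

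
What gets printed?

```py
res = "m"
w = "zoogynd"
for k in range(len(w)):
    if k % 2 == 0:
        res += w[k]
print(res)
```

mzoyd

k=0: add 'z' → 'mz'
k=1: skip
k=2: add 'o' → 'mzo'
k=3: skip
k=4: add 'y' → 'mzoy'
k=5: skip
k=6: add 'd' → 'mzoyd'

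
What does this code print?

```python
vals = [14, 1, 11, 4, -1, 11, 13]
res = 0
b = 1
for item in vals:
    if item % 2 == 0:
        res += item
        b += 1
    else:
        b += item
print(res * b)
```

684

item=14: even, res = 0+14 = 14; b=2
item=1: not even; b=3
item=11: not even; b=14
item=4: even, res = 14+4 = 18; b=15
item=-1: not even; b=14
item=11: not even; b=25
item=13: not even; b=38
res*b = 18*38 = 684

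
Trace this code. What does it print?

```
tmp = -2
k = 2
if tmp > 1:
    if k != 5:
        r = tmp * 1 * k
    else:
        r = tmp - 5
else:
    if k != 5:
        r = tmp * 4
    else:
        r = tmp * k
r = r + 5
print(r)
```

-3

tmp=-2, k=2
tmp > 1 is False; k != 5 is True
→ r = tmp * 4 = -8
r = (-8)+5 = -3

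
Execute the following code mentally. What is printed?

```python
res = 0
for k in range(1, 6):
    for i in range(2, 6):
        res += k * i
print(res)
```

210

k=1,i=2: res = 0+2 = 2
k=1,i=3: res = 2+3 = 5
k=1,i=4: res = 5+4 = 9
k=1,i=5: res = 9+5 = 14
k=2,i=2: res = 14+4 = 18
k=2,i=3: res = 18+6 = 24
k=2,i=4: res = 24+8 = 32
k=2,i=5: res = 32+10 = 42
k=3,i=2: res = 42+6 = 48
k=3,i=3: res = 48+9 = 57
k=3,i=4: res = 57+12 = 69
k=3,i=5: res = 69+15 = 84
k=4,i=2: res = 84+8 = 92
k=4,i=3: res = 92+12 = 104
k=4,i=4: res = 104+16 = 120
k=4,i=5: res = 120+20 = 140
k=5,i=2: res = 140+10 = 150
k=5,i=3: res = 150+15 = 165
k=5,i=4: res = 165+20 = 185
k=5,i=5: res = 185+25 = 210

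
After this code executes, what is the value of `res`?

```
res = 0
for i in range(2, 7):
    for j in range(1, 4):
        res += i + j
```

90

i=2,j=1: res = 0+3 = 3
i=2,j=2: res = 3+4 = 7
i=2,j=3: res = 7+5 = 12
i=3,j=1: res = 12+4 = 16
i=3,j=2: res = 16+5 = 21
i=3,j=3: res = 21+6 = 27
i=4,j=1: res = 27+5 = 32
i=4,j=2: res = 32+6 = 38
i=4,j=3: res = 38+7 = 45
i=5,j=1: res = 45+6 = 51
i=5,j=2: res = 51+7 = 58
i=5,j=3: res = 58+8 = 66
i=6,j=1: res = 66+7 = 73
i=6,j=2: res = 73+8 = 81
i=6,j=3: res = 81+9 = 90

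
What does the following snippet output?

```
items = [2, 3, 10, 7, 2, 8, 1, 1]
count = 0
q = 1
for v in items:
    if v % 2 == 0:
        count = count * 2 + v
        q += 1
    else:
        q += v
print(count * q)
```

1156

v=2: even, count = 0*2+2 = 2; q=2
v=3: not even; q=5
v=10: even, count = 2*2+10 = 14; q=6
v=7: not even; q=13
v=2: even, count = 14*2+2 = 30; q=14
v=8: even, count = 30*2+8 = 68; q=15
v=1: not even; q=16
v=1: not even; q=17
count*q = 68*17 = 1156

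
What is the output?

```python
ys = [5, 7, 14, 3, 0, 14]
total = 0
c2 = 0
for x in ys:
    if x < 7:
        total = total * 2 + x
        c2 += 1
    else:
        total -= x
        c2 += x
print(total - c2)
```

x=5: <7, total = 0*2+5 = 5; c2=1
x=7: not <7, total = 5-7 = -2; c2=8
x=14: not <7, total = (-2)-14 = -16; c2=22
x=3: <7, total = (-16)*2+3 = -29; c2=23
x=0: <7, total = (-29)*2+0 = -58; c2=24
x=14: not <7, total = (-58)-14 = -72; c2=38
total-c2 = (-72)-38 = -110

-110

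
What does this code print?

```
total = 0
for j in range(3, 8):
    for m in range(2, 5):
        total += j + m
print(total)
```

120

j=3,m=2: total = 0+5 = 5
j=3,m=3: total = 5+6 = 11
j=3,m=4: total = 11+7 = 18
j=4,m=2: total = 18+6 = 24
j=4,m=3: total = 24+7 = 31
j=4,m=4: total = 31+8 = 39
j=5,m=2: total = 39+7 = 46
j=5,m=3: total = 46+8 = 54
j=5,m=4: total = 54+9 = 63
j=6,m=2: total = 63+8 = 71
j=6,m=3: total = 71+9 = 80
j=6,m=4: total = 80+10 = 90
j=7,m=2: total = 90+9 = 99
j=7,m=3: total = 99+10 = 109
j=7,m=4: total = 109+11 = 120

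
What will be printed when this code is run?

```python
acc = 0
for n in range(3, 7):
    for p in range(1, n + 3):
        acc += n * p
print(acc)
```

485

n=3,p=1: acc = 0+3 = 3
n=3,p=2: acc = 3+6 = 9
n=3,p=3: acc = 9+9 = 18
n=3,p=4: acc = 18+12 = 30
n=3,p=5: acc = 30+15 = 45
n=4,p=1: acc = 45+4 = 49
n=4,p=2: acc = 49+8 = 57
n=4,p=3: acc = 57+12 = 69
n=4,p=4: acc = 69+16 = 85
n=4,p=5: acc = 85+20 = 105
n=4,p=6: acc = 105+24 = 129
n=5,p=1: acc = 129+5 = 134
n=5,p=2: acc = 134+10 = 144
n=5,p=3: acc = 144+15 = 159
n=5,p=4: acc = 159+20 = 179
n=5,p=5: acc = 179+25 = 204
n=5,p=6: acc = 204+30 = 234
n=5,p=7: acc = 234+35 = 269
n=6,p=1: acc = 269+6 = 275
n=6,p=2: acc = 275+12 = 287
n=6,p=3: acc = 287+18 = 305
n=6,p=4: acc = 305+24 = 329
n=6,p=5: acc = 329+30 = 359
n=6,p=6: acc = 359+36 = 395
n=6,p=7: acc = 395+42 = 437
n=6,p=8: acc = 437+48 = 485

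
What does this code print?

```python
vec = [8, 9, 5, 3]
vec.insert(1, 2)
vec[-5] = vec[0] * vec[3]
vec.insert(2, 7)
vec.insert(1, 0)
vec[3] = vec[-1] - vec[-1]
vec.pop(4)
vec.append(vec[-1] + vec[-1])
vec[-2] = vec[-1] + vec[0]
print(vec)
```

insert 2 at 1 → [8, 2, 9, 5, 3]
vec[-5] = vec[0]*vec[3] = 8*5 = 40 → [40, 2, 9, 5, 3]
insert 7 at 2 → [40, 2, 7, 9, 5, 3]
insert 0 at 1 → [40, 0, 2, 7, 9, 5, 3]
vec[3] = vec[-1]-vec[-1] = 3-3 = 0 → [40, 0, 2, 0, 9, 5, 3]
pop(4) removes 9 → [40, 0, 2, 0, 5, 3]
append vec[-1]+vec[-1] = 3+3 = 6 → [40, 0, 2, 0, 5, 3, 6]
vec[-2] = vec[-1]+vec[0] = 6+40 = 46 → [40, 0, 2, 0, 5, 46, 6]

[40, 0, 2, 0, 5, 46, 6]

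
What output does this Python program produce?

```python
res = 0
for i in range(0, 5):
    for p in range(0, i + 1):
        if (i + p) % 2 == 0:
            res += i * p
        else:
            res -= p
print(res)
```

34

i=0,p=0: even sum, res = 0+0 = 0
i=1,p=0: odd sum, res = 0-0 = 0
i=1,p=1: even sum, res = 0+1 = 1
i=2,p=0: even sum, res = 1+0 = 1
i=2,p=1: odd sum, res = 1-1 = 0
i=2,p=2: even sum, res = 0+4 = 4
i=3,p=0: odd sum, res = 4-0 = 4
i=3,p=1: even sum, res = 4+3 = 7
i=3,p=2: odd sum, res = 7-2 = 5
i=3,p=3: even sum, res = 5+9 = 14
i=4,p=0: even sum, res = 14+0 = 14
i=4,p=1: odd sum, res = 14-1 = 13
i=4,p=2: even sum, res = 13+8 = 21
i=4,p=3: odd sum, res = 21-3 = 18
i=4,p=4: even sum, res = 18+16 = 34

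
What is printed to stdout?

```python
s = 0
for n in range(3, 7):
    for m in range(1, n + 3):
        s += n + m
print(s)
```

222

n=3,m=1: s = 0+4 = 4
n=3,m=2: s = 4+5 = 9
n=3,m=3: s = 9+6 = 15
n=3,m=4: s = 15+7 = 22
n=3,m=5: s = 22+8 = 30
n=4,m=1: s = 30+5 = 35
n=4,m=2: s = 35+6 = 41
n=4,m=3: s = 41+7 = 48
n=4,m=4: s = 48+8 = 56
n=4,m=5: s = 56+9 = 65
n=4,m=6: s = 65+10 = 75
n=5,m=1: s = 75+6 = 81
n=5,m=2: s = 81+7 = 88
n=5,m=3: s = 88+8 = 96
n=5,m=4: s = 96+9 = 105
n=5,m=5: s = 105+10 = 115
n=5,m=6: s = 115+11 = 126
n=5,m=7: s = 126+12 = 138
n=6,m=1: s = 138+7 = 145
n=6,m=2: s = 145+8 = 153
n=6,m=3: s = 153+9 = 162
n=6,m=4: s = 162+10 = 172
n=6,m=5: s = 172+11 = 183
n=6,m=6: s = 183+12 = 195
n=6,m=7: s = 195+13 = 208
n=6,m=8: s = 208+14 = 222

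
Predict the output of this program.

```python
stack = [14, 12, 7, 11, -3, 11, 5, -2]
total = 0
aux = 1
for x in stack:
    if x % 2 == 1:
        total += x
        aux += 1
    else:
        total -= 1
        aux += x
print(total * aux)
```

x=14: not odd, total = 0-1 = -1; aux=15
x=12: not odd, total = (-1)-1 = -2; aux=27
x=7: odd, total = (-2)+7 = 5; aux=28
x=11: odd, total = 5+11 = 16; aux=29
x=-3: odd, total = 16+(-3) = 13; aux=30
x=11: odd, total = 13+11 = 24; aux=31
x=5: odd, total = 24+5 = 29; aux=32
x=-2: not odd, total = 29-1 = 28; aux=30
total*aux = 28*30 = 840

840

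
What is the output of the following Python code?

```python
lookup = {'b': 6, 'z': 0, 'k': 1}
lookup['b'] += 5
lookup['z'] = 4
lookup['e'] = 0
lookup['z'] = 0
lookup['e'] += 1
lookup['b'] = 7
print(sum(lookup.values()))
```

9

lookup['b'] = 6+5 = 11 → {'b': 11, 'z': 0, 'k': 1}
lookup['z'] = 4 → {'b': 11, 'z': 4, 'k': 1}
lookup['e'] = 0 → {'b': 11, 'z': 4, 'k': 1, 'e': 0}
lookup['z'] = 0 → {'b': 11, 'z': 0, 'k': 1, 'e': 0}
lookup['e'] = 0+1 = 1 → {'b': 11, 'z': 0, 'k': 1, 'e': 1}
lookup['b'] = 7 → {'b': 7, 'z': 0, 'k': 1, 'e': 1}
sum of values = 9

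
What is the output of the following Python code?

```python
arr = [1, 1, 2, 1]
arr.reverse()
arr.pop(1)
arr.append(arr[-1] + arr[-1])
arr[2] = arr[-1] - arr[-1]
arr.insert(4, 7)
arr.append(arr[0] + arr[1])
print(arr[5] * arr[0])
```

2

reverse → [1, 2, 1, 1]
pop(1) removes 2 → [1, 1, 1]
append arr[-1]+arr[-1] = 1+1 = 2 → [1, 1, 1, 2]
arr[2] = arr[-1]-arr[-1] = 2-2 = 0 → [1, 1, 0, 2]
insert 7 at 4 → [1, 1, 0, 2, 7]
append arr[0]+arr[1] = 1+1 = 2 → [1, 1, 0, 2, 7, 2]
arr[5]*arr[0] = 2*1 = 2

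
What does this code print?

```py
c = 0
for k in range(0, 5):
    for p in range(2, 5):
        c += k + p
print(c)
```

75

k=0,p=2: c = 0+2 = 2
k=0,p=3: c = 2+3 = 5
k=0,p=4: c = 5+4 = 9
k=1,p=2: c = 9+3 = 12
k=1,p=3: c = 12+4 = 16
k=1,p=4: c = 16+5 = 21
k=2,p=2: c = 21+4 = 25
k=2,p=3: c = 25+5 = 30
k=2,p=4: c = 30+6 = 36
k=3,p=2: c = 36+5 = 41
k=3,p=3: c = 41+6 = 47
k=3,p=4: c = 47+7 = 54
k=4,p=2: c = 54+6 = 60
k=4,p=3: c = 60+7 = 67
k=4,p=4: c = 67+8 = 75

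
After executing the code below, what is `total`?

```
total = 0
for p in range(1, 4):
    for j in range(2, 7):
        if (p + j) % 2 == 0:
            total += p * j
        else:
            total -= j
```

p=1,j=2: odd sum, total = 0-2 = -2
p=1,j=3: even sum, total = (-2)+3 = 1
p=1,j=4: odd sum, total = 1-4 = -3
p=1,j=5: even sum, total = (-3)+5 = 2
p=1,j=6: odd sum, total = 2-6 = -4
p=2,j=2: even sum, total = (-4)+4 = 0
p=2,j=3: odd sum, total = 0-3 = -3
p=2,j=4: even sum, total = (-3)+8 = 5
p=2,j=5: odd sum, total = 5-5 = 0
p=2,j=6: even sum, total = 0+12 = 12
p=3,j=2: odd sum, total = 12-2 = 10
p=3,j=3: even sum, total = 10+9 = 19
p=3,j=4: odd sum, total = 19-4 = 15
p=3,j=5: even sum, total = 15+15 = 30
p=3,j=6: odd sum, total = 30-6 = 24

24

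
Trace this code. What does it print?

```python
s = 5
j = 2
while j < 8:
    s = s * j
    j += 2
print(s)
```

j=2: s = 5*2 = 10
j=4: s = 10*4 = 40
j=6: s = 40*6 = 240

240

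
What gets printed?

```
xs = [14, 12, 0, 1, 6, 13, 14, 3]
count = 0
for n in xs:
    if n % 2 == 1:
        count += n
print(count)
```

17

n=14: not odd
n=12: not odd
n=0: not odd
n=1: odd, count = 0+1 = 1
n=6: not odd
n=13: odd, count = 1+13 = 14
n=14: not odd
n=3: odd, count = 14+3 = 17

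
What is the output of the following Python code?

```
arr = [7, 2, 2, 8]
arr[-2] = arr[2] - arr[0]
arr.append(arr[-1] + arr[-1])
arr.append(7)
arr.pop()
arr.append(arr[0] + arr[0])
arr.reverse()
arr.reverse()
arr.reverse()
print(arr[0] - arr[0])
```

0

arr[-2] = arr[2]-arr[0] = 2-7 = -5 → [7, 2, -5, 8]
append arr[-1]+arr[-1] = 8+8 = 16 → [7, 2, -5, 8, 16]
append 7 → [7, 2, -5, 8, 16, 7]
pop() removes 7 → [7, 2, -5, 8, 16]
append arr[0]+arr[0] = 7+7 = 14 → [7, 2, -5, 8, 16, 14]
reverse → [14, 16, 8, -5, 2, 7]
reverse → [7, 2, -5, 8, 16, 14]
reverse → [14, 16, 8, -5, 2, 7]
arr[0]-arr[0] = 14-14 = 0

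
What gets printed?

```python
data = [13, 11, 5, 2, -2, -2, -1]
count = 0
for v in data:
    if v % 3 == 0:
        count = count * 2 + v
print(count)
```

0

v=13: not %3==0
v=11: not %3==0
v=5: not %3==0
v=2: not %3==0
v=-2: not %3==0
v=-2: not %3==0
v=-1: not %3==0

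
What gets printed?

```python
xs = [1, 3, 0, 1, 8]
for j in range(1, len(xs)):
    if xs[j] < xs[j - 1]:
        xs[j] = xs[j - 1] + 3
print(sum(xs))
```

j=1: 3>=1, unchanged → [1, 3, 0, 1, 8]
j=2: 0<3, xs[2] = 3+3 = 6 → [1, 3, 6, 1, 8]
j=3: 1<6, xs[3] = 6+3 = 9 → [1, 3, 6, 9, 8]
j=4: 8<9, xs[4] = 9+3 = 12 → [1, 3, 6, 9, 12]
sum = 31

31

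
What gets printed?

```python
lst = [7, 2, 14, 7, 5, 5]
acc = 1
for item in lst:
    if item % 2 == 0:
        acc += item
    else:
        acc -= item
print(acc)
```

-7

item=7: not even, acc = 1-7 = -6
item=2: even, acc = (-6)+2 = -4
item=14: even, acc = (-4)+14 = 10
item=7: not even, acc = 10-7 = 3
item=5: not even, acc = 3-5 = -2
item=5: not even, acc = (-2)-5 = -7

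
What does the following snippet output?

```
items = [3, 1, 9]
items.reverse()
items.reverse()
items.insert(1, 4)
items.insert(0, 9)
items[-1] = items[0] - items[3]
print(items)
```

[9, 3, 4, 1, 8]

reverse → [9, 1, 3]
reverse → [3, 1, 9]
insert 4 at 1 → [3, 4, 1, 9]
insert 9 at 0 → [9, 3, 4, 1, 9]
items[-1] = items[0]-items[3] = 9-1 = 8 → [9, 3, 4, 1, 8]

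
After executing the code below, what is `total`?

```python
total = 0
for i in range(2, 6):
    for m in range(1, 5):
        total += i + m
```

i=2,m=1: total = 0+3 = 3
i=2,m=2: total = 3+4 = 7
i=2,m=3: total = 7+5 = 12
i=2,m=4: total = 12+6 = 18
i=3,m=1: total = 18+4 = 22
i=3,m=2: total = 22+5 = 27
i=3,m=3: total = 27+6 = 33
i=3,m=4: total = 33+7 = 40
i=4,m=1: total = 40+5 = 45
i=4,m=2: total = 45+6 = 51
i=4,m=3: total = 51+7 = 58
i=4,m=4: total = 58+8 = 66
i=5,m=1: total = 66+6 = 72
i=5,m=2: total = 72+7 = 79
i=5,m=3: total = 79+8 = 87
i=5,m=4: total = 87+9 = 96

96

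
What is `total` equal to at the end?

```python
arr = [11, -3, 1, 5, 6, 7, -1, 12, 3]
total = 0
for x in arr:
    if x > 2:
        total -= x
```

x=11: >2, total = 0-11 = -11
x=-3: not >2
x=1: not >2
x=5: >2, total = (-11)-5 = -16
x=6: >2, total = (-16)-6 = -22
x=7: >2, total = (-22)-7 = -29
x=-1: not >2
x=12: >2, total = (-29)-12 = -41
x=3: >2, total = (-41)-3 = -44

-44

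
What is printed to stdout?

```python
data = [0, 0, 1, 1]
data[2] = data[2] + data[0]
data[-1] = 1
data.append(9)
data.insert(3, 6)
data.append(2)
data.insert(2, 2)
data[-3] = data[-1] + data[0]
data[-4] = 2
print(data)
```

data[2] = data[2]+data[0] = 1+0 = 1 → [0, 0, 1, 1]
data[-1] = 1 → [0, 0, 1, 1]
append 9 → [0, 0, 1, 1, 9]
insert 6 at 3 → [0, 0, 1, 6, 1, 9]
append 2 → [0, 0, 1, 6, 1, 9, 2]
insert 2 at 2 → [0, 0, 2, 1, 6, 1, 9, 2]
data[-3] = data[-1]+data[0] = 2+0 = 2 → [0, 0, 2, 1, 6, 2, 9, 2]
data[-4] = 2 → [0, 0, 2, 1, 2, 2, 9, 2]

[0, 0, 2, 1, 2, 2, 9, 2]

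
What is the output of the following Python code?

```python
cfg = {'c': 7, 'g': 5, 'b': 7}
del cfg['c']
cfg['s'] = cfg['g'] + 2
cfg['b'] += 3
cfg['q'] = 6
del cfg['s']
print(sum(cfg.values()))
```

del 'c' → {'g': 5, 'b': 7}
cfg['s'] = cfg['g']+2 = 7 → {'g': 5, 'b': 7, 's': 7}
cfg['b'] = 7+3 = 10 → {'g': 5, 'b': 10, 's': 7}
cfg['q'] = 6 → {'g': 5, 'b': 10, 's': 7, 'q': 6}
del 's' → {'g': 5, 'b': 10, 'q': 6}
sum of values = 21

21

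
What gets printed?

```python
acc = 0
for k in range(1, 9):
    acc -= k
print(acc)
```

-36

k=1: acc = 0-1 = -1
k=2: acc = (-1)-2 = -3
k=3: acc = (-3)-3 = -6
k=4: acc = (-6)-4 = -10
k=5: acc = (-10)-5 = -15
k=6: acc = (-15)-6 = -21
k=7: acc = (-21)-7 = -28
k=8: acc = (-28)-8 = -36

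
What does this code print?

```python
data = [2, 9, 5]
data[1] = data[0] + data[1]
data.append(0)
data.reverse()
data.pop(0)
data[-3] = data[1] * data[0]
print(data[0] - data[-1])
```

data[1] = data[0]+data[1] = 2+9 = 11 → [2, 11, 5]
append 0 → [2, 11, 5, 0]
reverse → [0, 5, 11, 2]
pop(0) removes 0 → [5, 11, 2]
data[-3] = data[1]*data[0] = 11*5 = 55 → [55, 11, 2]
data[0]-data[-1] = 55-2 = 53

53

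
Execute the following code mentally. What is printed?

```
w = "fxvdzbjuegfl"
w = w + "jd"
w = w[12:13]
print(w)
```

+ 'jd' → 'fxvdzbjuegfljd'
slice [12:13] → 'j'

j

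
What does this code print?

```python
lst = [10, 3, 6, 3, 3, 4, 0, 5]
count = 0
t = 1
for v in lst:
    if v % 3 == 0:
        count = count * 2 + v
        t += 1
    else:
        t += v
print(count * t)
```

v=10: not %3==0; t=11
v=3: %3==0, count = 0*2+3 = 3; t=12
v=6: %3==0, count = 3*2+6 = 12; t=13
v=3: %3==0, count = 12*2+3 = 27; t=14
v=3: %3==0, count = 27*2+3 = 57; t=15
v=4: not %3==0; t=19
v=0: %3==0, count = 57*2+0 = 114; t=20
v=5: not %3==0; t=25
count*t = 114*25 = 2850

2850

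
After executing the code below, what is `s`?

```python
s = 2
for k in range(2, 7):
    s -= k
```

k=2: s = 2-2 = 0
k=3: s = 0-3 = -3
k=4: s = (-3)-4 = -7
k=5: s = (-7)-5 = -12
k=6: s = (-12)-6 = -18

-18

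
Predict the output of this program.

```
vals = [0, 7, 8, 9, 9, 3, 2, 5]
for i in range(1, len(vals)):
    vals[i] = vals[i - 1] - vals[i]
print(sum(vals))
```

i=1: vals[1] = 0-7 = -7 → [0, -7, 8, 9, 9, 3, 2, 5]
i=2: vals[2] = (-7)-8 = -15 → [0, -7, -15, 9, 9, 3, 2, 5]
i=3: vals[3] = (-15)-9 = -24 → [0, -7, -15, -24, 9, 3, 2, 5]
i=4: vals[4] = (-24)-9 = -33 → [0, -7, -15, -24, -33, 3, 2, 5]
i=5: vals[5] = (-33)-3 = -36 → [0, -7, -15, -24, -33, -36, 2, 5]
i=6: vals[6] = (-36)-2 = -38 → [0, -7, -15, -24, -33, -36, -38, 5]
i=7: vals[7] = (-38)-5 = -43 → [0, -7, -15, -24, -33, -36, -38, -43]
sum = -196

-196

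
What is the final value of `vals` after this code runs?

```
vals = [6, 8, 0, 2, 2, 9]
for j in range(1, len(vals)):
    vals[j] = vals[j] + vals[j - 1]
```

[6, 14, 14, 16, 18, 27]

j=1: vals[1] = 8+6 = 14 → [6, 14, 0, 2, 2, 9]
j=2: vals[2] = 0+14 = 14 → [6, 14, 14, 2, 2, 9]
j=3: vals[3] = 2+14 = 16 → [6, 14, 14, 16, 2, 9]
j=4: vals[4] = 2+16 = 18 → [6, 14, 14, 16, 18, 9]
j=5: vals[5] = 9+18 = 27 → [6, 14, 14, 16, 18, 27]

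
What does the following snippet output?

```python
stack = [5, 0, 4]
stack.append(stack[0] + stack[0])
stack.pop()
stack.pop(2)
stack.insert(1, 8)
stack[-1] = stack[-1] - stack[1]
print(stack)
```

append stack[0]+stack[0] = 5+5 = 10 → [5, 0, 4, 10]
pop() removes 10 → [5, 0, 4]
pop(2) removes 4 → [5, 0]
insert 8 at 1 → [5, 8, 0]
stack[-1] = stack[-1]-stack[1] = 0-8 = -8 → [5, 8, -8]

[5, 8, -8]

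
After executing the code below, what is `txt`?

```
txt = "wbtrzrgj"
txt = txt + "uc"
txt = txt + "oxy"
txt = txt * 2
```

'wbtrzrgjucoxywbtrzrgjucoxy'

+ 'uc' → 'wbtrzrgjuc'
+ 'oxy' → 'wbtrzrgjucoxy'
repeat ×2 → 'wbtrzrgjucoxywbtrzrgjucoxy'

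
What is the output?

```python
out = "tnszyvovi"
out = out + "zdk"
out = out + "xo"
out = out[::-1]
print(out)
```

+ 'zdk' → 'tnszyvovizdk'
+ 'xo' → 'tnszyvovizdkxo'
reverse → 'oxkdzivovyzsnt'

oxkdzivovyzsnt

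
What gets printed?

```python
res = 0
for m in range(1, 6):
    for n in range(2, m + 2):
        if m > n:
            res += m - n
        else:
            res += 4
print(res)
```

m=1,n=2: not 1>2, res = 0+4 = 4
m=2,n=2: not 2>2, res = 4+4 = 8
m=2,n=3: not 2>3, res = 8+4 = 12
m=3,n=2: 3>2, res = 12+1 = 13
m=3,n=3: not 3>3, res = 13+4 = 17
m=3,n=4: not 3>4, res = 17+4 = 21
m=4,n=2: 4>2, res = 21+2 = 23
m=4,n=3: 4>3, res = 23+1 = 24
m=4,n=4: not 4>4, res = 24+4 = 28
m=4,n=5: not 4>5, res = 28+4 = 32
m=5,n=2: 5>2, res = 32+3 = 35
m=5,n=3: 5>3, res = 35+2 = 37
m=5,n=4: 5>4, res = 37+1 = 38
m=5,n=5: not 5>5, res = 38+4 = 42
m=5,n=6: not 5>6, res = 42+4 = 46

46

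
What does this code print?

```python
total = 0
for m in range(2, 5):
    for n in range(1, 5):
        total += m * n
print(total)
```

m=2,n=1: total = 0+2 = 2
m=2,n=2: total = 2+4 = 6
m=2,n=3: total = 6+6 = 12
m=2,n=4: total = 12+8 = 20
m=3,n=1: total = 20+3 = 23
m=3,n=2: total = 23+6 = 29
m=3,n=3: total = 29+9 = 38
m=3,n=4: total = 38+12 = 50
m=4,n=1: total = 50+4 = 54
m=4,n=2: total = 54+8 = 62
m=4,n=3: total = 62+12 = 74
m=4,n=4: total = 74+16 = 90

90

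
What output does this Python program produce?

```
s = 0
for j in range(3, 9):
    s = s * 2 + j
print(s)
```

246

j=3: s = 0*2+3 = 3
j=4: s = 3*2+4 = 10
j=5: s = 10*2+5 = 25
j=6: s = 25*2+6 = 56
j=7: s = 56*2+7 = 119
j=8: s = 119*2+8 = 246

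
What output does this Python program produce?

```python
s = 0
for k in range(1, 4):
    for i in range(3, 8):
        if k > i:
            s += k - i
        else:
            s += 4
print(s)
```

60

k=1,i=3: not 1>3, s = 0+4 = 4
k=1,i=4: not 1>4, s = 4+4 = 8
k=1,i=5: not 1>5, s = 8+4 = 12
k=1,i=6: not 1>6, s = 12+4 = 16
k=1,i=7: not 1>7, s = 16+4 = 20
k=2,i=3: not 2>3, s = 20+4 = 24
k=2,i=4: not 2>4, s = 24+4 = 28
k=2,i=5: not 2>5, s = 28+4 = 32
k=2,i=6: not 2>6, s = 32+4 = 36
k=2,i=7: not 2>7, s = 36+4 = 40
k=3,i=3: not 3>3, s = 40+4 = 44
k=3,i=4: not 3>4, s = 44+4 = 48
k=3,i=5: not 3>5, s = 48+4 = 52
k=3,i=6: not 3>6, s = 52+4 = 56
k=3,i=7: not 3>7, s = 56+4 = 60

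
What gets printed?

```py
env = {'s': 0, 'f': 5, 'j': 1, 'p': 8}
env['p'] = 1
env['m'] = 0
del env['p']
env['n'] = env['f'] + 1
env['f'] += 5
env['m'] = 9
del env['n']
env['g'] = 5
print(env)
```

env['p'] = 1 → {'s': 0, 'f': 5, 'j': 1, 'p': 1}
env['m'] = 0 → {'s': 0, 'f': 5, 'j': 1, 'p': 1, 'm': 0}
del 'p' → {'s': 0, 'f': 5, 'j': 1, 'm': 0}
env['n'] = env['f']+1 = 6 → {'s': 0, 'f': 5, 'j': 1, 'm': 0, 'n': 6}
env['f'] = 5+5 = 10 → {'s': 0, 'f': 10, 'j': 1, 'm': 0, 'n': 6}
env['m'] = 9 → {'s': 0, 'f': 10, 'j': 1, 'm': 9, 'n': 6}
del 'n' → {'s': 0, 'f': 10, 'j': 1, 'm': 9}
env['g'] = 5 → {'s': 0, 'f': 10, 'j': 1, 'm': 9, 'g': 5}

{'s': 0, 'f': 10, 'j': 1, 'm': 9, 'g': 5}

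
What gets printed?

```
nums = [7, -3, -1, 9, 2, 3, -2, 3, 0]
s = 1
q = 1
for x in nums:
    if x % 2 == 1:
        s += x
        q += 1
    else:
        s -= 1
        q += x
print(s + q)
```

23

x=7: odd, s = 1+7 = 8; q=2
x=-3: odd, s = 8+(-3) = 5; q=3
x=-1: odd, s = 5+(-1) = 4; q=4
x=9: odd, s = 4+9 = 13; q=5
x=2: not odd, s = 13-1 = 12; q=7
x=3: odd, s = 12+3 = 15; q=8
x=-2: not odd, s = 15-1 = 14; q=6
x=3: odd, s = 14+3 = 17; q=7
x=0: not odd, s = 17-1 = 16; q=7
s+q = 16+7 = 23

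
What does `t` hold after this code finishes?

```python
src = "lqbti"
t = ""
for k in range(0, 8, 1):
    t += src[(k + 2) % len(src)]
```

'btilqbti'

k=0: add src[2]='b' → 'b'
k=1: add src[3]='t' → 'bt'
k=2: add src[4]='i' → 'bti'
k=3: add src[0]='l' → 'btil'
k=4: add src[1]='q' → 'btilq'
k=5: add src[2]='b' → 'btilqb'
k=6: add src[3]='t' → 'btilqbt'
k=7: add src[4]='i' → 'btilqbti'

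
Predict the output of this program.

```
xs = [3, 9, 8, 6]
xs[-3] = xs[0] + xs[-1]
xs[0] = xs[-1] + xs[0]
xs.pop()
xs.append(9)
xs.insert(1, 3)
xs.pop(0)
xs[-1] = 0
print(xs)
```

[3, 9, 8, 0]

xs[-3] = xs[0]+xs[-1] = 3+6 = 9 → [3, 9, 8, 6]
xs[0] = xs[-1]+xs[0] = 6+3 = 9 → [9, 9, 8, 6]
pop() removes 6 → [9, 9, 8]
append 9 → [9, 9, 8, 9]
insert 3 at 1 → [9, 3, 9, 8, 9]
pop(0) removes 9 → [3, 9, 8, 9]
xs[-1] = 0 → [3, 9, 8, 0]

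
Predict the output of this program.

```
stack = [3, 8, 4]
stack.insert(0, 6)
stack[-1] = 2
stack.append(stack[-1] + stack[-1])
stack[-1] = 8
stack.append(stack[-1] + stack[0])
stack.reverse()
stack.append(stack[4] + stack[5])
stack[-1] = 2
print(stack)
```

insert 6 at 0 → [6, 3, 8, 4]
stack[-1] = 2 → [6, 3, 8, 2]
append stack[-1]+stack[-1] = 2+2 = 4 → [6, 3, 8, 2, 4]
stack[-1] = 8 → [6, 3, 8, 2, 8]
append stack[-1]+stack[0] = 8+6 = 14 → [6, 3, 8, 2, 8, 14]
reverse → [14, 8, 2, 8, 3, 6]
append stack[4]+stack[5] = 3+6 = 9 → [14, 8, 2, 8, 3, 6, 9]
stack[-1] = 2 → [14, 8, 2, 8, 3, 6, 2]

[14, 8, 2, 8, 3, 6, 2]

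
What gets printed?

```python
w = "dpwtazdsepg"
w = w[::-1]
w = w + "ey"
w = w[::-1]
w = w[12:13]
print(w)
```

reverse → 'gpesdzatwpd'
+ 'ey' → 'gpesdzatwpdey'
reverse → 'yedpwtazdsepg'
slice [12:13] → 'g'

g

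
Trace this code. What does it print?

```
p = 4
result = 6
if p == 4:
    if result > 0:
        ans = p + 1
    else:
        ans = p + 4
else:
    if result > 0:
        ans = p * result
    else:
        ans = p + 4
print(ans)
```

5

p=4, result=6
p == 4 is True; result > 0 is True
→ ans = p + 1 = 5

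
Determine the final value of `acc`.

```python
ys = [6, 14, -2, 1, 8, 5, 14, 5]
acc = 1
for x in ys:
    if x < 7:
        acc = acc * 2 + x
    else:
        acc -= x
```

x=6: <7, acc = 1*2+6 = 8
x=14: not <7, acc = 8-14 = -6
x=-2: <7, acc = (-6)*2+(-2) = -14
x=1: <7, acc = (-14)*2+1 = -27
x=8: not <7, acc = (-27)-8 = -35
x=5: <7, acc = (-35)*2+5 = -65
x=14: not <7, acc = (-65)-14 = -79
x=5: <7, acc = (-79)*2+5 = -153

-153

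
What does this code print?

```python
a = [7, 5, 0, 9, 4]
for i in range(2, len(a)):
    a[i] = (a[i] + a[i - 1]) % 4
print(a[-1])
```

2

i=2: a[2] = (0+5)%4 = 1 → [7, 5, 1, 9, 4]
i=3: a[3] = (9+1)%4 = 2 → [7, 5, 1, 2, 4]
i=4: a[4] = (4+2)%4 = 2 → [7, 5, 1, 2, 2]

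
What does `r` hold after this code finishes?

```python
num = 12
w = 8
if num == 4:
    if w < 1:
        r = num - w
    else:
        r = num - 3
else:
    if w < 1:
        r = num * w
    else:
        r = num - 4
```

num=12, w=8
num == 4 is False; w < 1 is False
→ r = num - 4 = 8

8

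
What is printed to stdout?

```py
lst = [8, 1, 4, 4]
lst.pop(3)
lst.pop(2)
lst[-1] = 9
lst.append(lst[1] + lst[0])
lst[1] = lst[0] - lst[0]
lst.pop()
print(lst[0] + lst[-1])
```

pop(3) removes 4 → [8, 1, 4]
pop(2) removes 4 → [8, 1]
lst[-1] = 9 → [8, 9]
append lst[1]+lst[0] = 9+8 = 17 → [8, 9, 17]
lst[1] = lst[0]-lst[0] = 8-8 = 0 → [8, 0, 17]
pop() removes 17 → [8, 0]
lst[0]+lst[-1] = 8+0 = 8

8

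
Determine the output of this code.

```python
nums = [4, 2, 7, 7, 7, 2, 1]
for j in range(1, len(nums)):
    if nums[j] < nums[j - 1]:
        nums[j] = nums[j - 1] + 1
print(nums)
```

j=1: 2<4, nums[1] = 4+1 = 5 → [4, 5, 7, 7, 7, 2, 1]
j=2: 7>=5, unchanged → [4, 5, 7, 7, 7, 2, 1]
j=3: 7>=7, unchanged → [4, 5, 7, 7, 7, 2, 1]
j=4: 7>=7, unchanged → [4, 5, 7, 7, 7, 2, 1]
j=5: 2<7, nums[5] = 7+1 = 8 → [4, 5, 7, 7, 7, 8, 1]
j=6: 1<8, nums[6] = 8+1 = 9 → [4, 5, 7, 7, 7, 8, 9]

[4, 5, 7, 7, 7, 8, 9]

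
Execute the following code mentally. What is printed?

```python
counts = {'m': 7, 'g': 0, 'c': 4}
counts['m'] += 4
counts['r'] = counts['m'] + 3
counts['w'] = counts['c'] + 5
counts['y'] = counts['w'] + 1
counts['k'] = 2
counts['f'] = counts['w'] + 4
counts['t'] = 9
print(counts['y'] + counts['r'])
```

counts['m'] = 7+4 = 11 → {'m': 11, 'g': 0, 'c': 4}
counts['r'] = counts['m']+3 = 14 → {'m': 11, 'g': 0, 'c': 4, 'r': 14}
counts['w'] = counts['c']+5 = 9 → {'m': 11, 'g': 0, 'c': 4, 'r': 14, 'w': 9}
counts['y'] = counts['w']+1 = 10 → {'m': 11, 'g': 0, 'c': 4, 'r': 14, 'w': 9, 'y': 10}
counts['k'] = 2 → {'m': 11, 'g': 0, 'c': 4, 'r': 14, 'w': 9, 'y': 10, 'k': 2}
counts['f'] = counts['w']+4 = 13 → {'m': 11, 'g': 0, 'c': 4, 'r': 14, 'w': 9, 'y': 10, 'k': 2, 'f': 13}
counts['t'] = 9 → {'m': 11, 'g': 0, 'c': 4, 'r': 14, 'w': 9, 'y': 10, 'k': 2, 'f': 13, 't': 9}
counts['y']+counts['r'] = 10+14 = 24

24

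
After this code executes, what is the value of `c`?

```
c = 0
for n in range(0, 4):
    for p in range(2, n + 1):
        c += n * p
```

19

n=2,p=2: c = 0+4 = 4
n=3,p=2: c = 4+6 = 10
n=3,p=3: c = 10+9 = 19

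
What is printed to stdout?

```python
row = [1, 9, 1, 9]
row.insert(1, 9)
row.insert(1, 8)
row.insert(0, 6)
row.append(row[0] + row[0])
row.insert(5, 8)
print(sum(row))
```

insert 9 at 1 → [1, 9, 9, 1, 9]
insert 8 at 1 → [1, 8, 9, 9, 1, 9]
insert 6 at 0 → [6, 1, 8, 9, 9, 1, 9]
append row[0]+row[0] = 6+6 = 12 → [6, 1, 8, 9, 9, 1, 9, 12]
insert 8 at 5 → [6, 1, 8, 9, 9, 8, 1, 9, 12]
sum = 63

63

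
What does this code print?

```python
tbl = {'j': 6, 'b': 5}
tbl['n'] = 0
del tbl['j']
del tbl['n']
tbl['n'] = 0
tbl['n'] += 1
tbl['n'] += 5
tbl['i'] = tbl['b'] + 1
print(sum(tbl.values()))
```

17

tbl['n'] = 0 → {'j': 6, 'b': 5, 'n': 0}
del 'j' → {'b': 5, 'n': 0}
del 'n' → {'b': 5}
tbl['n'] = 0 → {'b': 5, 'n': 0}
tbl['n'] = 0+1 = 1 → {'b': 5, 'n': 1}
tbl['n'] = 1+5 = 6 → {'b': 5, 'n': 6}
tbl['i'] = tbl['b']+1 = 6 → {'b': 5, 'n': 6, 'i': 6}
sum of values = 17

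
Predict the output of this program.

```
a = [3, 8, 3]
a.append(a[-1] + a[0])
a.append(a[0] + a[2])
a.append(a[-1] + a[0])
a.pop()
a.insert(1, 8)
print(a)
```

[3, 8, 8, 3, 6, 6]

append a[-1]+a[0] = 3+3 = 6 → [3, 8, 3, 6]
append a[0]+a[2] = 3+3 = 6 → [3, 8, 3, 6, 6]
append a[-1]+a[0] = 6+3 = 9 → [3, 8, 3, 6, 6, 9]
pop() removes 9 → [3, 8, 3, 6, 6]
insert 8 at 1 → [3, 8, 8, 3, 6, 6]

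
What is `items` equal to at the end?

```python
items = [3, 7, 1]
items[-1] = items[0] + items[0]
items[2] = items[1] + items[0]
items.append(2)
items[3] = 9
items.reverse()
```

items[-1] = items[0]+items[0] = 3+3 = 6 → [3, 7, 6]
items[2] = items[1]+items[0] = 7+3 = 10 → [3, 7, 10]
append 2 → [3, 7, 10, 2]
items[3] = 9 → [3, 7, 10, 9]
reverse → [9, 10, 7, 3]

[9, 10, 7, 3]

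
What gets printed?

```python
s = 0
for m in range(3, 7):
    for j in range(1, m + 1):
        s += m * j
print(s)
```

259

m=3,j=1: s = 0+3 = 3
m=3,j=2: s = 3+6 = 9
m=3,j=3: s = 9+9 = 18
m=4,j=1: s = 18+4 = 22
m=4,j=2: s = 22+8 = 30
m=4,j=3: s = 30+12 = 42
m=4,j=4: s = 42+16 = 58
m=5,j=1: s = 58+5 = 63
m=5,j=2: s = 63+10 = 73
m=5,j=3: s = 73+15 = 88
m=5,j=4: s = 88+20 = 108
m=5,j=5: s = 108+25 = 133
m=6,j=1: s = 133+6 = 139
m=6,j=2: s = 139+12 = 151
m=6,j=3: s = 151+18 = 169
m=6,j=4: s = 169+24 = 193
m=6,j=5: s = 193+30 = 223
m=6,j=6: s = 223+36 = 259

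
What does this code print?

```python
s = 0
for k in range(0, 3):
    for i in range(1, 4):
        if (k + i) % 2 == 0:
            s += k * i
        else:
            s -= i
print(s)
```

k=0,i=1: odd sum, s = 0-1 = -1
k=0,i=2: even sum, s = (-1)+0 = -1
k=0,i=3: odd sum, s = (-1)-3 = -4
k=1,i=1: even sum, s = (-4)+1 = -3
k=1,i=2: odd sum, s = (-3)-2 = -5
k=1,i=3: even sum, s = (-5)+3 = -2
k=2,i=1: odd sum, s = (-2)-1 = -3
k=2,i=2: even sum, s = (-3)+4 = 1
k=2,i=3: odd sum, s = 1-3 = -2

-2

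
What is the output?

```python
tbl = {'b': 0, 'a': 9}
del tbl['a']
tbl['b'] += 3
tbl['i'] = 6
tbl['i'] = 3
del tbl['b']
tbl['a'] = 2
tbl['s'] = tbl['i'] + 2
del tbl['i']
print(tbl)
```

del 'a' → {'b': 0}
tbl['b'] = 0+3 = 3 → {'b': 3}
tbl['i'] = 6 → {'b': 3, 'i': 6}
tbl['i'] = 3 → {'b': 3, 'i': 3}
del 'b' → {'i': 3}
tbl['a'] = 2 → {'i': 3, 'a': 2}
tbl['s'] = tbl['i']+2 = 5 → {'i': 3, 'a': 2, 's': 5}
del 'i' → {'a': 2, 's': 5}

{'a': 2, 's': 5}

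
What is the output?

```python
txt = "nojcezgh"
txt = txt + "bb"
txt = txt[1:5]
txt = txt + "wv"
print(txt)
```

+ 'bb' → 'nojcezghbb'
slice [1:5] → 'ojce'
+ 'wv' → 'ojcewv'

ojcewv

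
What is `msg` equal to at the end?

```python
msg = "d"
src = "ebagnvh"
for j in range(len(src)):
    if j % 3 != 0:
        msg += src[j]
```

'dbanv'

j=0: skip
j=1: add 'b' → 'db'
j=2: add 'a' → 'dba'
j=3: skip
j=4: add 'n' → 'dban'
j=5: add 'v' → 'dbanv'
j=6: skip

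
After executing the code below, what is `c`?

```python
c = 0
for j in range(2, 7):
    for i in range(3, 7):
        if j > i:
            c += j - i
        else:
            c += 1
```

24

j=2,i=3: not 2>3, c = 0+1 = 1
j=2,i=4: not 2>4, c = 1+1 = 2
j=2,i=5: not 2>5, c = 2+1 = 3
j=2,i=6: not 2>6, c = 3+1 = 4
j=3,i=3: not 3>3, c = 4+1 = 5
j=3,i=4: not 3>4, c = 5+1 = 6
j=3,i=5: not 3>5, c = 6+1 = 7
j=3,i=6: not 3>6, c = 7+1 = 8
j=4,i=3: 4>3, c = 8+1 = 9
j=4,i=4: not 4>4, c = 9+1 = 10
j=4,i=5: not 4>5, c = 10+1 = 11
j=4,i=6: not 4>6, c = 11+1 = 12
j=5,i=3: 5>3, c = 12+2 = 14
j=5,i=4: 5>4, c = 14+1 = 15
j=5,i=5: not 5>5, c = 15+1 = 16
j=5,i=6: not 5>6, c = 16+1 = 17
j=6,i=3: 6>3, c = 17+3 = 20
j=6,i=4: 6>4, c = 20+2 = 22
j=6,i=5: 6>5, c = 22+1 = 23
j=6,i=6: not 6>6, c = 23+1 = 24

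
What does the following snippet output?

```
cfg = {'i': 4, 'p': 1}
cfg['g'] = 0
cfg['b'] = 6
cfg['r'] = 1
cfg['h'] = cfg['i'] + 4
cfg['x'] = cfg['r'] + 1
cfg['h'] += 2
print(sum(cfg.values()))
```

cfg['g'] = 0 → {'i': 4, 'p': 1, 'g': 0}
cfg['b'] = 6 → {'i': 4, 'p': 1, 'g': 0, 'b': 6}
cfg['r'] = 1 → {'i': 4, 'p': 1, 'g': 0, 'b': 6, 'r': 1}
cfg['h'] = cfg['i']+4 = 8 → {'i': 4, 'p': 1, 'g': 0, 'b': 6, 'r': 1, 'h': 8}
cfg['x'] = cfg['r']+1 = 2 → {'i': 4, 'p': 1, 'g': 0, 'b': 6, 'r': 1, 'h': 8, 'x': 2}
cfg['h'] = 8+2 = 10 → {'i': 4, 'p': 1, 'g': 0, 'b': 6, 'r': 1, 'h': 10, 'x': 2}
sum of values = 24

24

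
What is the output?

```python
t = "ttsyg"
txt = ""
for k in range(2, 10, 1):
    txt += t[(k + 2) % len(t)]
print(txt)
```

gttsygtt

k=2: add t[4]='g' → 'g'
k=3: add t[0]='t' → 'gt'
k=4: add t[1]='t' → 'gtt'
k=5: add t[2]='s' → 'gtts'
k=6: add t[3]='y' → 'gttsy'
k=7: add t[4]='g' → 'gttsyg'
k=8: add t[0]='t' → 'gttsygt'
k=9: add t[1]='t' → 'gttsygtt'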